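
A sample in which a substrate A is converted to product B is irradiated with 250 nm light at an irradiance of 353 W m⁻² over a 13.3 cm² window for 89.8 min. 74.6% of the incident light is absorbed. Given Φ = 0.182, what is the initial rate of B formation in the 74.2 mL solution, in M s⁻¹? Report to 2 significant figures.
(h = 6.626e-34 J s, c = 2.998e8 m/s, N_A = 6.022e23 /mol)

Photon energy at 250 nm: hc/λ = (6.626e-34)(2.998e8)/(250e-9) = 7.946e-19 J.
Energy delivered: (353 W m⁻²)(13.3e-4 m²)(5388 s) = 2530 J.
Photons incident: 2530 / 7.946e-19 = 3.184e21, i.e. 3.184e21/6.022e23 = 0.005287 mol.
Photons absorbed: 0.746 × 0.005287 = 0.003944 mol.
Product formed: 0.182 × 0.003944 = 7.178e-4 mol.
Rate: 7.178e-4 mol / (5388 s × 0.0742 L) = 1.8e-6 M s⁻¹.

1.8e-6 M s⁻¹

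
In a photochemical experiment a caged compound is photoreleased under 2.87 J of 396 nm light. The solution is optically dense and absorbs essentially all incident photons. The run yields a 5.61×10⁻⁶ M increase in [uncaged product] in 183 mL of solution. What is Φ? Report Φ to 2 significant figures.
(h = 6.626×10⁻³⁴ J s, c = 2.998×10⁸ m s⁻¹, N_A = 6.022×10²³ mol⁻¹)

Φ = 0.11

Product: (5.61×10⁻⁶ M)(0.183 L) = 1.027×10⁻⁶ mol.
Photon energy at 396 nm: hc/λ = (6.626×10⁻³⁴)(2.998×10⁸)/(396×10⁻⁹) = 5.016×10⁻¹⁹ J.
Photons incident: 2.87 / 5.016×10⁻¹⁹ = 5.722×10¹⁸, i.e. 5.722×10¹⁸/6.022×10²³ = 9.502×10⁻⁶ mol.
Φ = 1.027×10⁻⁶ mol / 9.502×10⁻⁶ mol photons = 0.11.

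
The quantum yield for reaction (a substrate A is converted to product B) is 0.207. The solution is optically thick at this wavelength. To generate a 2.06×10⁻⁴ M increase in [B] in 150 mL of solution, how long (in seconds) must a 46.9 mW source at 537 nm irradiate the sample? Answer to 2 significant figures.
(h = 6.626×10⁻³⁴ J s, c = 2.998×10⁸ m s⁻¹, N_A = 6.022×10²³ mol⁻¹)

Product: (2.06×10⁻⁴ M)(0.15 L) = 3.090×10⁻⁵ mol.
Photons that must be absorbed: 3.090×10⁻⁵ / 0.207 = 1.493×10⁻⁴ mol.
Photon energy: hc/λ = 3.699×10⁻¹⁹ J; per mole, 2.228×10⁵ J mol⁻¹.
Energy required: 1.493×10⁻⁴ × 2.228×10⁵ = 33.26 J.
Time: 33.26 J / 0.0469 W = 710 s.

t ≈ 710 s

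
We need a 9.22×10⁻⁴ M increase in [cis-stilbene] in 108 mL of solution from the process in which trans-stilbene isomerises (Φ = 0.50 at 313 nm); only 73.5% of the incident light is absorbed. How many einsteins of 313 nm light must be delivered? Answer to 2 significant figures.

Product: (9.22×10⁻⁴ M)(0.108 L) = 9.958×10⁻⁵ mol.
Photons that must be absorbed: 9.958×10⁻⁵ / 0.50 = 1.992×10⁻⁴ mol.
Incident photons needed: 1.992×10⁻⁴ / 0.735 = 2.710×10⁻⁴ mol.

2.7×10⁻⁴ einstein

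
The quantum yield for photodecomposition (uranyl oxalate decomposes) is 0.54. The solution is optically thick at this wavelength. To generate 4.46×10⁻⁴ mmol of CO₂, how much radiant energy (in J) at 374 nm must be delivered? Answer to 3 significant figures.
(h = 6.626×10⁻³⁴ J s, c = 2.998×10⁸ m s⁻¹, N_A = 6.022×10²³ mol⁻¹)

0.264 J

Product: 4.46×10⁻⁴ mmol = 4.46×10⁻⁷ mol.
Photons that must be absorbed: 4.46×10⁻⁷ / 0.54 = 8.259×10⁻⁷ mol.
Photon energy: hc/λ = 5.311×10⁻¹⁹ J; per mole, 3.198×10⁵ J mol⁻¹.
Energy required: 8.259×10⁻⁷ × 3.198×10⁵ = 0.264 J.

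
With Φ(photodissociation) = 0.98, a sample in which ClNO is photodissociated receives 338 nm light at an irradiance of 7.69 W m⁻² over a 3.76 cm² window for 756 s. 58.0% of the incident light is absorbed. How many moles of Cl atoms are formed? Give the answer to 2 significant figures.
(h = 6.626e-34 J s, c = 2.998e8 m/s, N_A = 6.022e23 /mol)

3.5e-6 mol

Photon energy at 338 nm: hc/λ = (6.626e-34)(2.998e8)/(338e-9) = 5.877e-19 J.
Energy delivered: (7.69 W m⁻²)(3.76e-4 m²)(756 s) = 2.186 J.
Photons incident: 2.186 / 5.877e-19 = 3.720e18, i.e. 3.720e18/6.022e23 = 6.177e-6 mol.
Photons absorbed: 0.580 × 6.177e-6 = 3.583e-6 mol.
Product: Φ × n_abs = 0.98 × 3.583e-6 = 3.511e-6 mol.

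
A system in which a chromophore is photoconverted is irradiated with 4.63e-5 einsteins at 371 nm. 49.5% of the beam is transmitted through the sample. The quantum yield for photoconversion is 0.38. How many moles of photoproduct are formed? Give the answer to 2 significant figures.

8.9e-6 mol

Fraction absorbed: 1 − 49.5/100 = 0.5050.
Photons absorbed: 0.5050 × 4.63e-5 = 2.338e-5 mol.
Product: Φ × n_abs = 0.38 × 2.338e-5 = 8.884e-6 mol.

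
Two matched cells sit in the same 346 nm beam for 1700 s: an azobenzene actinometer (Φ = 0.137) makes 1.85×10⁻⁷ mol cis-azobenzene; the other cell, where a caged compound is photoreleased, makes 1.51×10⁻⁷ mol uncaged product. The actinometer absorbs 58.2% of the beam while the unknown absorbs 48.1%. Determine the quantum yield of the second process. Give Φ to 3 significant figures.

Φ = 0.135

Photons absorbed by the actinometer: 1.85×10⁻⁷ / 0.137 = 1.350×10⁻⁶ mol.
Incident flux: 1.350×10⁻⁶ / 0.582 = 2.320×10⁻⁶ einstein.
Absorbed by unknown: 0.481 × 2.320×10⁻⁶ = 1.116×10⁻⁶ mol.
Φ(unknown) = 1.51×10⁻⁷ / 1.116×10⁻⁶ = 0.135.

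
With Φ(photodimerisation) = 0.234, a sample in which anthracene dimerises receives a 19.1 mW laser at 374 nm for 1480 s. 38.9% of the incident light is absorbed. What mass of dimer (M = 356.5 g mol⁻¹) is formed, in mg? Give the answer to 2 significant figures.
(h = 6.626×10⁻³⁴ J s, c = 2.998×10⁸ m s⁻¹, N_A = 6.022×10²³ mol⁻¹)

2.9 mg

Photon energy at 374 nm: hc/λ = (6.626×10⁻³⁴)(2.998×10⁸)/(374×10⁻⁹) = 5.311×10⁻¹⁹ J.
Energy delivered: (19.1 mW)(1480 s) = 28.27 J.
Photons incident: 28.27 / 5.311×10⁻¹⁹ = 5.323×10¹⁹, i.e. 5.323×10¹⁹/6.022×10²³ = 8.839×10⁻⁵ mol.
Photons absorbed: 0.389 × 8.839×10⁻⁵ = 3.438×10⁻⁵ mol.
Product: Φ × n_abs = 0.234 × 3.438×10⁻⁵ = 8.045×10⁻⁶ mol.
Mass: 8.045×10⁻⁶ × 356.5 = 0.002868 g = 2.9 mg.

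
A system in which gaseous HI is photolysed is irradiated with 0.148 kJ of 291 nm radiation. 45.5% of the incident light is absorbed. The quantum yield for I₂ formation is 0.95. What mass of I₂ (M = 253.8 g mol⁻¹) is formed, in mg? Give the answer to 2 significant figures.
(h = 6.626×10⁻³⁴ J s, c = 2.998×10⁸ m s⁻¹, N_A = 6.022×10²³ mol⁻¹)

Photon energy at 291 nm: hc/λ = (6.626×10⁻³⁴)(2.998×10⁸)/(291×10⁻⁹) = 6.826×10⁻¹⁹ J.
Incident energy: 0.148 kJ = 148 J.
Photons incident: 148 / 6.826×10⁻¹⁹ = 2.168×10²⁰, i.e. 2.168×10²⁰/6.022×10²³ = 3.600×10⁻⁴ mol.
Photons absorbed: 0.455 × 3.600×10⁻⁴ = 1.638×10⁻⁴ mol.
Product: Φ × n_abs = 0.95 × 1.638×10⁻⁴ = 1.556×10⁻⁴ mol.
Mass: 1.556×10⁻⁴ × 253.8 = 0.03949 g = 39 mg.

39 mg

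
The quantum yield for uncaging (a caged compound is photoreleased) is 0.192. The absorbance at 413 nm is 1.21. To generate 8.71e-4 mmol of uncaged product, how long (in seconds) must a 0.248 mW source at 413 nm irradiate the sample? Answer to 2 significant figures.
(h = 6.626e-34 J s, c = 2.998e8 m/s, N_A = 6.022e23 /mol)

t ≈ 5600 s

Product: 8.71e-4 mmol = 8.71e-7 mol.
Photons that must be absorbed: 8.71e-7 / 0.192 = 4.536e-6 mol.
Fraction absorbed: 1 − 10^(−1.21) = 0.9383.
Incident photons needed: 4.536e-6 / 0.9383 = 4.834e-6 mol.
Photon energy: hc/λ = 4.810e-19 J; per mole, 2.897e5 J mol⁻¹.
Energy required: 4.834e-6 × 2.897e5 = 1.400 J.
Time: 1.400 J / 0.000248 W = 5600 s.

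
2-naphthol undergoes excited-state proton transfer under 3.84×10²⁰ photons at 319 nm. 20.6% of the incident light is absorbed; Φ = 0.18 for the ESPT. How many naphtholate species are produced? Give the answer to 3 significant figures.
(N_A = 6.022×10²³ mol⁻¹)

1.42×10¹⁹ species

Moles of photons: 3.84×10²⁰ / 6.022×10²³ = 6.377×10⁻⁴ mol.
Photons absorbed: 0.206 × 6.377×10⁻⁴ = 1.314×10⁻⁴ mol.
Product: Φ × n_abs = 0.18 × 1.314×10⁻⁴ = 2.365×10⁻⁵ mol.
As a count: 2.365×10⁻⁵ × 6.022×10²³ = 1.42×10¹⁹.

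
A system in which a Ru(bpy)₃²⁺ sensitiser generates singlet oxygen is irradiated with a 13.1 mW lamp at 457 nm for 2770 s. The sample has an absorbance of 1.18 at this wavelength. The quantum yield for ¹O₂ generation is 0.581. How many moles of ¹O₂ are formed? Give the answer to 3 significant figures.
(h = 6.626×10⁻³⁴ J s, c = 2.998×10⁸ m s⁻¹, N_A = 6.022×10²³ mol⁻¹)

7.52×10⁻⁵ mol

Photon energy at 457 nm: hc/λ = (6.626×10⁻³⁴)(2.998×10⁸)/(457×10⁻⁹) = 4.347×10⁻¹⁹ J.
Energy delivered: (13.1 mW)(2770 s) = 36.29 J.
Photons incident: 36.29 / 4.347×10⁻¹⁹ = 8.348×10¹⁹, i.e. 8.348×10¹⁹/6.022×10²³ = 1.386×10⁻⁴ mol.
Fraction absorbed: 1 − 10^(−1.18) = 0.9339.
Photons absorbed: 0.9339 × 1.386×10⁻⁴ = 1.294×10⁻⁴ mol.
Product: Φ × n_abs = 0.581 × 1.294×10⁻⁴ = 7.518×10⁻⁵ mol.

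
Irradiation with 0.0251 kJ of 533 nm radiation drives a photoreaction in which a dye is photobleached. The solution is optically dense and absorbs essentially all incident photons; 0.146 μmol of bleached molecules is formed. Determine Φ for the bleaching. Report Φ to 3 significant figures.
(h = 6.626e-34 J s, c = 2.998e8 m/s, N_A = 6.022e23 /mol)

Φ = 0.00131

Product: 0.146 μmol = 1.46e-7 mol.
Photon energy at 533 nm: hc/λ = (6.626e-34)(2.998e8)/(533e-9) = 3.727e-19 J.
Incident energy: 0.0251 kJ = 25.1 J.
Photons incident: 25.1 / 3.727e-19 = 6.735e19, i.e. 6.735e19/6.022e23 = 1.118e-4 mol.
Φ = 1.46e-7 mol / 1.118e-4 mol photons = 0.00131.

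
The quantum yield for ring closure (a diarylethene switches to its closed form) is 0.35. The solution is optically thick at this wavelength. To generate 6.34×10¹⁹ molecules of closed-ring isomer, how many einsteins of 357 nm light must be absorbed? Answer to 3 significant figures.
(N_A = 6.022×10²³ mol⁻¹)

3.01×10⁻⁴ einstein

Product: 6.34×10¹⁹ / 6.022×10²³ = 1.053×10⁻⁴ mol.
Photons that must be absorbed: 1.053×10⁻⁴ / 0.35 = 3.009×10⁻⁴ mol.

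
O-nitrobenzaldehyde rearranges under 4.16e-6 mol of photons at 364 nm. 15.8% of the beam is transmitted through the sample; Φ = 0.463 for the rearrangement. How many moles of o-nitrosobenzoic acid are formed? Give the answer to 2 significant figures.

Fraction absorbed: 1 − 15.8/100 = 0.8420.
Photons absorbed: 0.8420 × 4.16e-6 = 3.503e-6 mol.
Product: Φ × n_abs = 0.463 × 3.503e-6 = 1.622e-6 mol.

1.6e-6 mol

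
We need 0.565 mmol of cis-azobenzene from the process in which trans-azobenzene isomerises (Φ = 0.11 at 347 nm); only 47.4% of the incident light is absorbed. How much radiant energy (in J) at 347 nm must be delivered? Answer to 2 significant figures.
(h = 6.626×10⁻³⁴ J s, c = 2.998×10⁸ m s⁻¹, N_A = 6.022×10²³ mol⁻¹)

Product: 0.565 mmol = 5.65×10⁻⁴ mol.
Photons that must be absorbed: 5.65×10⁻⁴ / 0.11 = 0.005136 mol.
Incident photons needed: 0.005136 / 0.474 = 0.01084 mol.
Photon energy: hc/λ = 5.725×10⁻¹⁹ J; per mole, 3.448×10⁵ J mol⁻¹.
Energy required: 0.01084 × 3.448×10⁵ = 3700 J.

3700 J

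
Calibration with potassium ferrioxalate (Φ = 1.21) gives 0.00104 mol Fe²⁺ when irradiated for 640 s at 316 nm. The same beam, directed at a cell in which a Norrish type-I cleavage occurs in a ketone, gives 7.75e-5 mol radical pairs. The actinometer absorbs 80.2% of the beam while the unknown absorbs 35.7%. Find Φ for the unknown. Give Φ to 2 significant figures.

Photons absorbed by the actinometer: 0.00104 / 1.21 = 8.595e-4 mol.
Incident flux: 8.595e-4 / 0.802 = 0.001072 einstein.
Absorbed by unknown: 0.357 × 0.001072 = 3.827e-4 mol.
Φ(unknown) = 7.75e-5 / 3.827e-4 = 0.20.

Φ = 0.20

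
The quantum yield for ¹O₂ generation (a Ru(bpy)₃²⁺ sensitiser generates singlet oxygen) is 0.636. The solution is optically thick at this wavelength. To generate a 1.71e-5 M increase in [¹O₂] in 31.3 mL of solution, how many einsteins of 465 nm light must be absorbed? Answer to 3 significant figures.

8.42e-7 einstein

Product: (1.71e-5 M)(0.0313 L) = 5.352e-7 mol.
Photons that must be absorbed: 5.352e-7 / 0.636 = 8.415e-7 mol.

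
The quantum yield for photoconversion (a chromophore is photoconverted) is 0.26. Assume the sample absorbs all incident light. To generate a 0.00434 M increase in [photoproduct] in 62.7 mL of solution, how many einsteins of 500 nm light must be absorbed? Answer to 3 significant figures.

Product: (0.00434 M)(0.0627 L) = 2.721×10⁻⁴ mol.
Photons that must be absorbed: 2.721×10⁻⁴ / 0.26 = 0.001047 mol.

0.00105 einstein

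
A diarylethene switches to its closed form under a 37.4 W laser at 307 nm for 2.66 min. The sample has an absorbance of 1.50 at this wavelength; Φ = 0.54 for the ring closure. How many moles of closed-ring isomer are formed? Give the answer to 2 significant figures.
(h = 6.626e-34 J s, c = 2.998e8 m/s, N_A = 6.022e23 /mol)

Photon energy at 307 nm: hc/λ = (6.626e-34)(2.998e8)/(307e-9) = 6.471e-19 J.
Energy delivered: (37.4 W)(159.6 s) = 5969 J.
Photons incident: 5969 / 6.471e-19 = 9.224e21, i.e. 9.224e21/6.022e23 = 0.01532 mol.
Fraction absorbed: 1 − 10^(−1.50) = 0.9684.
Photons absorbed: 0.9684 × 0.01532 = 0.01484 mol.
Product: Φ × n_abs = 0.54 × 0.01484 = 0.008014 mol.

0.0080 mol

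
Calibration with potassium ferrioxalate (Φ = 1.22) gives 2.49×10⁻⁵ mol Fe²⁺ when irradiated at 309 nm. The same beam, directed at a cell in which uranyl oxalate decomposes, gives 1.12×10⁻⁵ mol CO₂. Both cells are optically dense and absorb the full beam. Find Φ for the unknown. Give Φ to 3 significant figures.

Φ = 0.549

Photons absorbed by the actinometer: 2.49×10⁻⁵ / 1.22 = 2.041×10⁻⁵ mol.
Φ(unknown) = 1.12×10⁻⁵ / 2.041×10⁻⁵ = 0.549.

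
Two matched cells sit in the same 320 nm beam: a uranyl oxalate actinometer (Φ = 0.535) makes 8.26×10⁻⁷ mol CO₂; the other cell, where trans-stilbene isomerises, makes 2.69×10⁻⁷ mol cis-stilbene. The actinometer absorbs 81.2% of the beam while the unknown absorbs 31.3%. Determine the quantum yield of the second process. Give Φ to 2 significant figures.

Φ = 0.45

Photons absorbed by the actinometer: 8.26×10⁻⁷ / 0.535 = 1.544×10⁻⁶ mol.
Incident flux: 1.544×10⁻⁶ / 0.812 = 1.901×10⁻⁶ einstein.
Absorbed by unknown: 0.313 × 1.901×10⁻⁶ = 5.950×10⁻⁷ mol.
Φ(unknown) = 2.69×10⁻⁷ / 5.950×10⁻⁷ = 0.45.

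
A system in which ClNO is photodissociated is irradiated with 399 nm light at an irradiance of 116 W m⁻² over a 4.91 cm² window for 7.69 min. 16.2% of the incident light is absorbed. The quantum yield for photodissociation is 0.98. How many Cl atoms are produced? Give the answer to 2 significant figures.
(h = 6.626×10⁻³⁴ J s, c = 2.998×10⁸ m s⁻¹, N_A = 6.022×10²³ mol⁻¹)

Photon energy at 399 nm: hc/λ = (6.626×10⁻³⁴)(2.998×10⁸)/(399×10⁻⁹) = 4.979×10⁻¹⁹ J.
Energy delivered: (116 W m⁻²)(4.91×10⁻⁴ m²)(461.4 s) = 26.28 J.
Photons incident: 26.28 / 4.979×10⁻¹⁹ = 5.278×10¹⁹, i.e. 5.278×10¹⁹/6.022×10²³ = 8.765×10⁻⁵ mol.
Photons absorbed: 0.162 × 8.765×10⁻⁵ = 1.420×10⁻⁵ mol.
Product: Φ × n_abs = 0.98 × 1.420×10⁻⁵ = 1.392×10⁻⁵ mol.
As a count: 1.392×10⁻⁵ × 6.022×10²³ = 8.4×10¹⁸.

8.4×10¹⁸ atoms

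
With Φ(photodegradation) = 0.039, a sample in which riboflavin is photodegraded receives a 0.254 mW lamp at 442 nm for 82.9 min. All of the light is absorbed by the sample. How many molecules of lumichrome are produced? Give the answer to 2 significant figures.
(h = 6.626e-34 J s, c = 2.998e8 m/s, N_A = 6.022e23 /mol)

Photon energy at 442 nm: hc/λ = (6.626e-34)(2.998e8)/(442e-9) = 4.494e-19 J.
Energy delivered: (0.254 mW)(4974 s) = 1.263 J.
Photons incident: 1.263 / 4.494e-19 = 2.810e18, i.e. 2.810e18/6.022e23 = 4.666e-6 mol.
Product: Φ × n_abs = 0.039 × 4.666e-6 = 1.820e-7 mol.
As a count: 1.820e-7 × 6.022e23 = 1.1e17.

1.1e17 molecules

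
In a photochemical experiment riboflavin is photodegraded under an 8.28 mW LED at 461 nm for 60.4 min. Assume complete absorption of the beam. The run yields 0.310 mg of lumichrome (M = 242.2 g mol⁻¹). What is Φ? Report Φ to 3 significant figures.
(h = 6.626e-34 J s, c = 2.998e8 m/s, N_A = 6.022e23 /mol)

Product: 0.310 mg / 242.2 g mol⁻¹ = 1.280e-6 mol.
Photon energy at 461 nm: hc/λ = (6.626e-34)(2.998e8)/(461e-9) = 4.309e-19 J.
Energy delivered: (8.28 mW)(3624 s) = 30.01 J.
Photons incident: 30.01 / 4.309e-19 = 6.964e19, i.e. 6.964e19/6.022e23 = 1.156e-4 mol.
Φ = 1.280e-6 mol / 1.156e-4 mol photons = 0.0111.

Φ = 0.0111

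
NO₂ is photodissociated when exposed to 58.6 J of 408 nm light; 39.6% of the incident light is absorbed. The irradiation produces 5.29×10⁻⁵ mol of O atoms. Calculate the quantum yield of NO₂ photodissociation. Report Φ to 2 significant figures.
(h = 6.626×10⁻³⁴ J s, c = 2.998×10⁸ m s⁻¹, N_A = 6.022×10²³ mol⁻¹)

Φ = 0.67

Photon energy at 408 nm: hc/λ = (6.626×10⁻³⁴)(2.998×10⁸)/(408×10⁻⁹) = 4.869×10⁻¹⁹ J.
Photons incident: 58.6 / 4.869×10⁻¹⁹ = 1.204×10²⁰, i.e. 1.204×10²⁰/6.022×10²³ = 1.999×10⁻⁴ mol.
Photons absorbed: 0.396 × 1.999×10⁻⁴ = 7.916×10⁻⁵ mol.
Φ = 5.29×10⁻⁵ mol / 7.916×10⁻⁵ mol photons = 0.67.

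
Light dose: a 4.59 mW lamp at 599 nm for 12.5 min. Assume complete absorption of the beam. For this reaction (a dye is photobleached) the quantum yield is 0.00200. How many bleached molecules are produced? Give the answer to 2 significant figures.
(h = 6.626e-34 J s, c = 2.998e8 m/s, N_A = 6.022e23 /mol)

2.1e16 bleached molecules

Photon energy at 599 nm: hc/λ = (6.626e-34)(2.998e8)/(599e-9) = 3.316e-19 J.
Energy delivered: (4.59 mW)(750 s) = 3.442 J.
Photons incident: 3.442 / 3.316e-19 = 1.038e19, i.e. 1.038e19/6.022e23 = 1.724e-5 mol.
Product: Φ × n_abs = 0.00200 × 1.724e-5 = 3.448e-8 mol.
As a count: 3.448e-8 × 6.022e23 = 2.1e16.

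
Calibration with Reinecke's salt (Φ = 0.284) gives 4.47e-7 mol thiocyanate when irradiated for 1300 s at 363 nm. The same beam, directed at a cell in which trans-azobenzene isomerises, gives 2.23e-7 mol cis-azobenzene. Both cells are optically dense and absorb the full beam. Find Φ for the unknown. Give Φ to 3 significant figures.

Photons absorbed by the actinometer: 4.47e-7 / 0.284 = 1.574e-6 mol.
Φ(unknown) = 2.23e-7 / 1.574e-6 = 0.142.

Φ = 0.142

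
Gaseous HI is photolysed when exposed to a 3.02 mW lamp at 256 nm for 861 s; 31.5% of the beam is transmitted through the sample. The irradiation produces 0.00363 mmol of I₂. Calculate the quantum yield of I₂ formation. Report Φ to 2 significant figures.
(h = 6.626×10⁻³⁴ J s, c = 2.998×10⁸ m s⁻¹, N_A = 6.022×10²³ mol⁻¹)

Φ = 0.95

Product: 0.00363 mmol = 3.63×10⁻⁶ mol.
Photon energy at 256 nm: hc/λ = (6.626×10⁻³⁴)(2.998×10⁸)/(256×10⁻⁹) = 7.760×10⁻¹⁹ J.
Energy delivered: (3.02 mW)(861 s) = 2.600 J.
Photons incident: 2.600 / 7.760×10⁻¹⁹ = 3.351×10¹⁸, i.e. 3.351×10¹⁸/6.022×10²³ = 5.565×10⁻⁶ mol.
Fraction absorbed: 1 − 31.5/100 = 0.6850.
Photons absorbed: 0.6850 × 5.565×10⁻⁶ = 3.812×10⁻⁶ mol.
Φ = 3.63×10⁻⁶ mol / 3.812×10⁻⁶ mol photons = 0.95.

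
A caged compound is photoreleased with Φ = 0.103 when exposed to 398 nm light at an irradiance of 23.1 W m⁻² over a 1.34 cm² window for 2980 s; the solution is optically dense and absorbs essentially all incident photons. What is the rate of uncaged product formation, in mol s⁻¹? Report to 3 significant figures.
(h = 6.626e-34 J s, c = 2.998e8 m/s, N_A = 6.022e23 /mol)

1.06e-9 mol s⁻¹

Photon energy at 398 nm: hc/λ = (6.626e-34)(2.998e8)/(398e-9) = 4.991e-19 J.
Energy delivered: (23.1 W m⁻²)(1.34e-4 m²)(2980 s) = 9.224 J.
Photons incident: 9.224 / 4.991e-19 = 1.848e19, i.e. 1.848e19/6.022e23 = 3.069e-5 mol.
Product formed: 0.103 × 3.069e-5 = 3.161e-6 mol.
Rate: 3.161e-6 / 2980 s = 1.06e-9 mol s⁻¹.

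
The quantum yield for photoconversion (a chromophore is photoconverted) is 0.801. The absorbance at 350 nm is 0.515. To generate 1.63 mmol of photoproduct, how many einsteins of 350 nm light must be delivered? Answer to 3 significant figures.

Product: 1.63 mmol = 0.00163 mol.
Photons that must be absorbed: 0.00163 / 0.801 = 0.002035 mol.
Fraction absorbed: 1 − 10^(−0.515) = 0.6945.
Incident photons needed: 0.002035 / 0.6945 = 0.002930 mol.

0.00293 einstein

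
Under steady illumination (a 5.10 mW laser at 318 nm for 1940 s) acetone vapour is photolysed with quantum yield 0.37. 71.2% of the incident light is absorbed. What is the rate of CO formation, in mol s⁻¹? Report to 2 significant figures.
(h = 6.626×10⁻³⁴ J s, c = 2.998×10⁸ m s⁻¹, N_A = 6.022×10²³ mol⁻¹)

3.6×10⁻⁹ mol s⁻¹

Photon energy at 318 nm: hc/λ = (6.626×10⁻³⁴)(2.998×10⁸)/(318×10⁻⁹) = 6.247×10⁻¹⁹ J.
Energy delivered: (5.10 mW)(1940 s) = 9.894 J.
Photons incident: 9.894 / 6.247×10⁻¹⁹ = 1.584×10¹⁹, i.e. 1.584×10¹⁹/6.022×10²³ = 2.630×10⁻⁵ mol.
Photons absorbed: 0.712 × 2.630×10⁻⁵ = 1.873×10⁻⁵ mol.
Product formed: 0.37 × 1.873×10⁻⁵ = 6.930×10⁻⁶ mol.
Rate: 6.930×10⁻⁶ / 1940 s = 3.6×10⁻⁹ mol s⁻¹.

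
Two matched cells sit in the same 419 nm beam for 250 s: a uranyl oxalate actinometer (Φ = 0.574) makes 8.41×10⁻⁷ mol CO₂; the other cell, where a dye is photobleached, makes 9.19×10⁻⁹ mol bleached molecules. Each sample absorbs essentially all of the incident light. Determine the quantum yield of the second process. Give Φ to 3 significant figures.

Photons absorbed by the actinometer: 8.41×10⁻⁷ / 0.574 = 1.465×10⁻⁶ mol.
Φ(unknown) = 9.19×10⁻⁹ / 1.465×10⁻⁶ = 0.00627.

Φ = 0.00627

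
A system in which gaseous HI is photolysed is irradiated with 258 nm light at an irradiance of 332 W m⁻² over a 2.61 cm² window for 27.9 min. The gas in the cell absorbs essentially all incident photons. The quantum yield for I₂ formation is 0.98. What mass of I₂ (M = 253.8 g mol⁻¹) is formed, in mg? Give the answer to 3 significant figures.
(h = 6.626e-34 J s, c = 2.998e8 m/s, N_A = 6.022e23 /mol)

77.8 mg

Photon energy at 258 nm: hc/λ = (6.626e-34)(2.998e8)/(258e-9) = 7.700e-19 J.
Energy delivered: (332 W m⁻²)(2.61e-4 m²)(1674 s) = 145.1 J.
Photons incident: 145.1 / 7.700e-19 = 1.884e20, i.e. 1.884e20/6.022e23 = 3.129e-4 mol.
Product: Φ × n_abs = 0.98 × 3.129e-4 = 3.066e-4 mol.
Mass: 3.066e-4 × 253.8 = 0.07782 g = 77.8 mg.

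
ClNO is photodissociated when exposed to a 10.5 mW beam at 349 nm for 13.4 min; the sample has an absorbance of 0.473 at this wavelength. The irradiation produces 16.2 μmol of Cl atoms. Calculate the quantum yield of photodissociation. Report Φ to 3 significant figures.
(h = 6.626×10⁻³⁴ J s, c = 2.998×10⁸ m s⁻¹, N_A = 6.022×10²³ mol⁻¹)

Φ = 0.991

Product: 16.2 μmol = 1.62×10⁻⁵ mol.
Photon energy at 349 nm: hc/λ = (6.626×10⁻³⁴)(2.998×10⁸)/(349×10⁻⁹) = 5.692×10⁻¹⁹ J.
Energy delivered: (10.5 mW)(804 s) = 8.442 J.
Photons incident: 8.442 / 5.692×10⁻¹⁹ = 1.483×10¹⁹, i.e. 1.483×10¹⁹/6.022×10²³ = 2.463×10⁻⁵ mol.
Fraction absorbed: 1 − 10^(−0.473) = 0.6635.
Photons absorbed: 0.6635 × 2.463×10⁻⁵ = 1.634×10⁻⁵ mol.
Φ = 1.62×10⁻⁵ mol / 1.634×10⁻⁵ mol photons = 0.991.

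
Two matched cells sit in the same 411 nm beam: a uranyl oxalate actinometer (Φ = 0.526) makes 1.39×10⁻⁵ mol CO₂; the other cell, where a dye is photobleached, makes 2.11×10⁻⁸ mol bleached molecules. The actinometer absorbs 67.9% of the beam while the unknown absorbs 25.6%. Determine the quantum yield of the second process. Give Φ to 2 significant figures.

Φ = 0.0021

Photons absorbed by the actinometer: 1.39×10⁻⁵ / 0.526 = 2.643×10⁻⁵ mol.
Incident flux: 2.643×10⁻⁵ / 0.679 = 3.892×10⁻⁵ einstein.
Absorbed by unknown: 0.256 × 3.892×10⁻⁵ = 9.964×10⁻⁶ mol.
Φ(unknown) = 2.11×10⁻⁸ / 9.964×10⁻⁶ = 0.0021.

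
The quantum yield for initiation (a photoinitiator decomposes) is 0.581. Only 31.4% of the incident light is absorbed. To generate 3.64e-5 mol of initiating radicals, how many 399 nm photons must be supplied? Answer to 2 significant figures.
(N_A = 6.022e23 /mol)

Photons that must be absorbed: 3.64e-5 / 0.581 = 6.265e-5 mol.
Incident photons needed: 6.265e-5 / 0.314 = 1.995e-4 mol.
Photon count: 1.995e-4 × 6.022e23 = 1.2e20.

1.2e20 photons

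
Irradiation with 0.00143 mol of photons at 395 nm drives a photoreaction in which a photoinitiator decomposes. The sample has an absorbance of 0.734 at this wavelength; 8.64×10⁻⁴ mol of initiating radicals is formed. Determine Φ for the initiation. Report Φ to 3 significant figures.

Φ = 0.741

Fraction absorbed: 1 − 10^(−0.734) = 0.8155.
Photons absorbed: 0.8155 × 0.00143 = 0.001166 mol.
Φ = 8.64×10⁻⁴ mol / 0.001166 mol photons = 0.741.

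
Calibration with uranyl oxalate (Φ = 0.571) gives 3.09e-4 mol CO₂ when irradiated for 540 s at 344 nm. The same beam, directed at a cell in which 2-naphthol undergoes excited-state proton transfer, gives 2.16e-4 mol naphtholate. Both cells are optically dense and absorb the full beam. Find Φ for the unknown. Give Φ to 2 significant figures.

Φ = 0.40

Photons absorbed by the actinometer: 3.09e-4 / 0.571 = 5.412e-4 mol.
Φ(unknown) = 2.16e-4 / 5.412e-4 = 0.40.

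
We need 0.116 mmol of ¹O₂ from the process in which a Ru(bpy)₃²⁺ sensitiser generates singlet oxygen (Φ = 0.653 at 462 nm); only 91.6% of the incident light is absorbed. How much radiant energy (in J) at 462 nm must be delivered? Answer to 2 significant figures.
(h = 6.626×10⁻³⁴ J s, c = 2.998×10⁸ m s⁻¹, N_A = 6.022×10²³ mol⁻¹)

Product: 0.116 mmol = 1.16×10⁻⁴ mol.
Photons that must be absorbed: 1.16×10⁻⁴ / 0.653 = 1.776×10⁻⁴ mol.
Incident photons needed: 1.776×10⁻⁴ / 0.916 = 1.939×10⁻⁴ mol.
Photon energy: hc/λ = 4.300×10⁻¹⁹ J; per mole, 2.589×10⁵ J mol⁻¹.
Energy required: 1.939×10⁻⁴ × 2.589×10⁵ = 50 J.

50 J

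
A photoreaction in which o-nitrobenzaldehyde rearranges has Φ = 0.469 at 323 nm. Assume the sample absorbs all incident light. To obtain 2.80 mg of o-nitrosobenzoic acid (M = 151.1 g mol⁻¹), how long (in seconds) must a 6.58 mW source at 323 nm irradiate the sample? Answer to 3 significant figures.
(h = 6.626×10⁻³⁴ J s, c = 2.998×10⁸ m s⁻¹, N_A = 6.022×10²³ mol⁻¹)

Product: 2.80 mg / 151.1 g mol⁻¹ = 1.853×10⁻⁵ mol.
Photons that must be absorbed: 1.853×10⁻⁵ / 0.469 = 3.951×10⁻⁵ mol.
Photon energy: hc/λ = 6.150×10⁻¹⁹ J; per mole, 3.704×10⁵ J mol⁻¹.
Energy required: 3.951×10⁻⁵ × 3.704×10⁵ = 14.63 J.
Time: 14.63 J / 0.00658 W = 2220 s.

t ≈ 2220 s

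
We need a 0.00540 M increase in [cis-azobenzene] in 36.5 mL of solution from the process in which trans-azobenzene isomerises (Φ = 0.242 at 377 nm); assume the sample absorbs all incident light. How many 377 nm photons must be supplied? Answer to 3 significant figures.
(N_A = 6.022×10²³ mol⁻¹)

4.90×10²⁰ photons

Product: (0.00540 M)(0.0365 L) = 1.971×10⁻⁴ mol.
Photons that must be absorbed: 1.971×10⁻⁴ / 0.242 = 8.145×10⁻⁴ mol.
Photon count: 8.145×10⁻⁴ × 6.022×10²³ = 4.90×10²⁰.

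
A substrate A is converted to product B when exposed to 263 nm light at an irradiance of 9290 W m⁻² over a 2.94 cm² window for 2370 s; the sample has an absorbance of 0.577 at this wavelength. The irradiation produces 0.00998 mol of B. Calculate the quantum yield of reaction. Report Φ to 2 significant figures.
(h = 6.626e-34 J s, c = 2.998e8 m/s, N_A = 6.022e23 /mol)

Photon energy at 263 nm: hc/λ = (6.626e-34)(2.998e8)/(263e-9) = 7.553e-19 J.
Energy delivered: (9290 W m⁻²)(2.94e-4 m²)(2370 s) = 6473 J.
Photons incident: 6473 / 7.553e-19 = 8.570e21, i.e. 8.570e21/6.022e23 = 0.01423 mol.
Fraction absorbed: 1 − 10^(−0.577) = 0.7351.
Photons absorbed: 0.7351 × 0.01423 = 0.01046 mol.
Φ = 0.00998 mol / 0.01046 mol photons = 0.95.

Φ = 0.95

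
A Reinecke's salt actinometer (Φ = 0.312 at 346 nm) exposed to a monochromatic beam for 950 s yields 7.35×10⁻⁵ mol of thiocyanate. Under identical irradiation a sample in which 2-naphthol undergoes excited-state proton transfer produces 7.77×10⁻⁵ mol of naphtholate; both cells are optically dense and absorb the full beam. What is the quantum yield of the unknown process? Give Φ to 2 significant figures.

Photons absorbed by the actinometer: 7.35×10⁻⁵ / 0.312 = 2.356×10⁻⁴ mol.
Φ(unknown) = 7.77×10⁻⁵ / 2.356×10⁻⁴ = 0.33.

Φ = 0.33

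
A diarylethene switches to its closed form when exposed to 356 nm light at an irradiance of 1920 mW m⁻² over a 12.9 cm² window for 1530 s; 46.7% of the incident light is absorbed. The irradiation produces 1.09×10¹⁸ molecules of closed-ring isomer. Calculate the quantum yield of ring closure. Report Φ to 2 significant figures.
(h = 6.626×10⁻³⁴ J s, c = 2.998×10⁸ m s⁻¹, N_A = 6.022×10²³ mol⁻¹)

Φ = 0.34

Product: 1.09×10¹⁸ / 6.022×10²³ = 1.810×10⁻⁶ mol.
Photon energy at 356 nm: hc/λ = (6.626×10⁻³⁴)(2.998×10⁸)/(356×10⁻⁹) = 5.580×10⁻¹⁹ J.
Energy delivered: (1920 mW m⁻²)(12.9×10⁻⁴ m²)(1530 s) = 3.790 J.
Photons incident: 3.790 / 5.580×10⁻¹⁹ = 6.792×10¹⁸, i.e. 6.792×10¹⁸/6.022×10²³ = 1.128×10⁻⁵ mol.
Photons absorbed: 0.467 × 1.128×10⁻⁵ = 5.268×10⁻⁶ mol.
Φ = 1.810×10⁻⁶ mol / 5.268×10⁻⁶ mol photons = 0.34.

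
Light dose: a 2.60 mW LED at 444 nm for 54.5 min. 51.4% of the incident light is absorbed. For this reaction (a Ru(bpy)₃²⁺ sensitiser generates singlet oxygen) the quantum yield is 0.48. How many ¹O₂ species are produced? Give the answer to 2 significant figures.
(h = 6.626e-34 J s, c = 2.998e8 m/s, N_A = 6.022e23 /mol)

Photon energy at 444 nm: hc/λ = (6.626e-34)(2.998e8)/(444e-9) = 4.474e-19 J.
Energy delivered: (2.60 mW)(3270 s) = 8.502 J.
Photons incident: 8.502 / 4.474e-19 = 1.900e19, i.e. 1.900e19/6.022e23 = 3.155e-5 mol.
Photons absorbed: 0.514 × 3.155e-5 = 1.622e-5 mol.
Product: Φ × n_abs = 0.48 × 1.622e-5 = 7.786e-6 mol.
As a count: 7.786e-6 × 6.022e23 = 4.7e18.

4.7e18 species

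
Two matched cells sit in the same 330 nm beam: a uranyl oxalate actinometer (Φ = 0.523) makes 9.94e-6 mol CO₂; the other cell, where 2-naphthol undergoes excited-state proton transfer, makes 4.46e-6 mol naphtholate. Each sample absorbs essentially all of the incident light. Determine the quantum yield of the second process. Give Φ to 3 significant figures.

Photons absorbed by the actinometer: 9.94e-6 / 0.523 = 1.901e-5 mol.
Φ(unknown) = 4.46e-6 / 1.901e-5 = 0.235.

Φ = 0.235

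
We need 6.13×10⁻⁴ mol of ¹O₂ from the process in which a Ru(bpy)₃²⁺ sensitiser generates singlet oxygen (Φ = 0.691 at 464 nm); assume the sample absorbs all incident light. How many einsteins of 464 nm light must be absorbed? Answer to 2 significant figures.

8.9×10⁻⁴ einstein

Photons that must be absorbed: 6.13×10⁻⁴ / 0.691 = 8.871×10⁻⁴ mol.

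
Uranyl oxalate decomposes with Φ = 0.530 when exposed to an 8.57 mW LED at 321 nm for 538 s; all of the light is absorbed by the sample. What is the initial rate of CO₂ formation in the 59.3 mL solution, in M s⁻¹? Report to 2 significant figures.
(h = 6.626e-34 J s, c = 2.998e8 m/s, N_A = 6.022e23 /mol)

2.1e-7 M s⁻¹

Photon energy at 321 nm: hc/λ = (6.626e-34)(2.998e8)/(321e-9) = 6.188e-19 J.
Energy delivered: (8.57 mW)(538 s) = 4.611 J.
Photons incident: 4.611 / 6.188e-19 = 7.452e18, i.e. 7.452e18/6.022e23 = 1.237e-5 mol.
Product formed: 0.530 × 1.237e-5 = 6.556e-6 mol.
Rate: 6.556e-6 mol / (538 s × 0.0593 L) = 2.1e-7 M s⁻¹.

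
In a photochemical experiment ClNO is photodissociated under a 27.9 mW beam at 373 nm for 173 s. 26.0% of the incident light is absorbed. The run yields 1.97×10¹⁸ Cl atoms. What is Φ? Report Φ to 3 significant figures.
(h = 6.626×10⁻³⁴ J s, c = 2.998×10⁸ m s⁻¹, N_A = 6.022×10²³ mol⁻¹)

Product: 1.97×10¹⁸ / 6.022×10²³ = 3.271×10⁻⁶ mol.
Photon energy at 373 nm: hc/λ = (6.626×10⁻³⁴)(2.998×10⁸)/(373×10⁻⁹) = 5.326×10⁻¹⁹ J.
Energy delivered: (27.9 mW)(173 s) = 4.827 J.
Photons incident: 4.827 / 5.326×10⁻¹⁹ = 9.063×10¹⁸, i.e. 9.063×10¹⁸/6.022×10²³ = 1.505×10⁻⁵ mol.
Photons absorbed: 0.260 × 1.505×10⁻⁵ = 3.913×10⁻⁶ mol.
Φ = 3.271×10⁻⁶ mol / 3.913×10⁻⁶ mol photons = 0.836.

Φ = 0.836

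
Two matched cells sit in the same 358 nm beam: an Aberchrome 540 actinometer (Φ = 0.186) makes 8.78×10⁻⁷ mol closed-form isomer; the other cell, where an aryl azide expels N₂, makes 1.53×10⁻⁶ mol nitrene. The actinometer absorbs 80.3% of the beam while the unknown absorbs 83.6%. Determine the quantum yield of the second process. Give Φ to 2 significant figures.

Φ = 0.31

Photons absorbed by the actinometer: 8.78×10⁻⁷ / 0.186 = 4.720×10⁻⁶ mol.
Incident flux: 4.720×10⁻⁶ / 0.803 = 5.878×10⁻⁶ einstein.
Absorbed by unknown: 0.836 × 5.878×10⁻⁶ = 4.914×10⁻⁶ mol.
Φ(unknown) = 1.53×10⁻⁶ / 4.914×10⁻⁶ = 0.31.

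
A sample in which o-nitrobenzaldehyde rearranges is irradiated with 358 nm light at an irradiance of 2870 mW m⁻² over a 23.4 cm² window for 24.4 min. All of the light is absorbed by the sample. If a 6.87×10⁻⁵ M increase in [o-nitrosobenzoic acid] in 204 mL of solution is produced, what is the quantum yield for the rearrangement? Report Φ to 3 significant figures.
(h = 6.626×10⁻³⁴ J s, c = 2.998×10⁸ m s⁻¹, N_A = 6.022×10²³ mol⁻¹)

Φ = 0.476

Product: (6.87×10⁻⁵ M)(0.204 L) = 1.401×10⁻⁵ mol.
Photon energy at 358 nm: hc/λ = (6.626×10⁻³⁴)(2.998×10⁸)/(358×10⁻⁹) = 5.549×10⁻¹⁹ J.
Energy delivered: (2870 mW m⁻²)(23.4×10⁻⁴ m²)(1464 s) = 9.832 J.
Photons incident: 9.832 / 5.549×10⁻¹⁹ = 1.772×10¹⁹, i.e. 1.772×10¹⁹/6.022×10²³ = 2.943×10⁻⁵ mol.
Φ = 1.401×10⁻⁵ mol / 2.943×10⁻⁵ mol photons = 0.476.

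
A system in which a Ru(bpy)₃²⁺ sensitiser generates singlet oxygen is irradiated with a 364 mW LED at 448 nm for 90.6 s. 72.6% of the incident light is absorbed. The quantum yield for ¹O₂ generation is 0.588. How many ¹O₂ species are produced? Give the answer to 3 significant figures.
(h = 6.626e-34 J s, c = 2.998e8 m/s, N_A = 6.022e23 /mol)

3.17e19 species

Photon energy at 448 nm: hc/λ = (6.626e-34)(2.998e8)/(448e-9) = 4.434e-19 J.
Energy delivered: (364 mW)(90.6 s) = 32.98 J.
Photons incident: 32.98 / 4.434e-19 = 7.438e19, i.e. 7.438e19/6.022e23 = 1.235e-4 mol.
Photons absorbed: 0.726 × 1.235e-4 = 8.966e-5 mol.
Product: Φ × n_abs = 0.588 × 8.966e-5 = 5.272e-5 mol.
As a count: 5.272e-5 × 6.022e23 = 3.17e19.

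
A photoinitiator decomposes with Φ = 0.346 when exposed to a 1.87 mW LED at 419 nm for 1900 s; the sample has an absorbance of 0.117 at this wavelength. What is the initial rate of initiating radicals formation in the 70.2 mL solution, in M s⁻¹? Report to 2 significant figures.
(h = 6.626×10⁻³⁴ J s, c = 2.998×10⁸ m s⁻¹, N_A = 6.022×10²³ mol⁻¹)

7.6×10⁻⁹ M s⁻¹

Photon energy at 419 nm: hc/λ = (6.626×10⁻³⁴)(2.998×10⁸)/(419×10⁻⁹) = 4.741×10⁻¹⁹ J.
Energy delivered: (1.87 mW)(1900 s) = 3.553 J.
Photons incident: 3.553 / 4.741×10⁻¹⁹ = 7.494×10¹⁸, i.e. 7.494×10¹⁸/6.022×10²³ = 1.244×10⁻⁵ mol.
Fraction absorbed: 1 − 10^(−0.117) = 0.2362.
Photons absorbed: 0.2362 × 1.244×10⁻⁵ = 2.938×10⁻⁶ mol.
Product formed: 0.346 × 2.938×10⁻⁶ = 1.017×10⁻⁶ mol.
Rate: 1.017×10⁻⁶ mol / (1900 s × 0.0702 L) = 7.6×10⁻⁹ M s⁻¹.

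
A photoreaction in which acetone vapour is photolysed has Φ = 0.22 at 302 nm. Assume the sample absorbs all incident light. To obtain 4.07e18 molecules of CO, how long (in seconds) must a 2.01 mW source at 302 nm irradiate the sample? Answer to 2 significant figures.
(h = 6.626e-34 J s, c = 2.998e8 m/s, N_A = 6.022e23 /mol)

Product: 4.07e18 / 6.022e23 = 6.759e-6 mol.
Photons that must be absorbed: 6.759e-6 / 0.22 = 3.072e-5 mol.
Photon energy: hc/λ = 6.578e-19 J; per mole, 3.961e5 J mol⁻¹.
Energy required: 3.072e-5 × 3.961e5 = 12.17 J.
Time: 12.17 J / 0.00201 W = 6100 s.

t ≈ 6100 s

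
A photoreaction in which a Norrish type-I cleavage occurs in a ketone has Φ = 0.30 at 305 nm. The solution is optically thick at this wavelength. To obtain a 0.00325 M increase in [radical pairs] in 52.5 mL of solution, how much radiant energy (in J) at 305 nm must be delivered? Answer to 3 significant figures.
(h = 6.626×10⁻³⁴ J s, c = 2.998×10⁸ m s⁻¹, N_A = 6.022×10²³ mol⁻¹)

Product: (0.00325 M)(0.0525 L) = 1.706×10⁻⁴ mol.
Photons that must be absorbed: 1.706×10⁻⁴ / 0.30 = 5.687×10⁻⁴ mol.
Photon energy: hc/λ = 6.513×10⁻¹⁹ J; per mole, 3.922×10⁵ J mol⁻¹.
Energy required: 5.687×10⁻⁴ × 3.922×10⁵ = 223 J.

223 J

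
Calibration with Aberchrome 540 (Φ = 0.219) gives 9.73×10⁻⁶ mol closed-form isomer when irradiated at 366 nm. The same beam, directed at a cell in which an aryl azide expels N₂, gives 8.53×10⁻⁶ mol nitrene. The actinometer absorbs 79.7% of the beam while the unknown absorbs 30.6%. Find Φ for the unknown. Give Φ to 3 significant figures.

Photons absorbed by the actinometer: 9.73×10⁻⁶ / 0.219 = 4.443×10⁻⁵ mol.
Incident flux: 4.443×10⁻⁵ / 0.797 = 5.575×10⁻⁵ einstein.
Absorbed by unknown: 0.306 × 5.575×10⁻⁵ = 1.706×10⁻⁵ mol.
Φ(unknown) = 8.53×10⁻⁶ / 1.706×10⁻⁵ = 0.500.

Φ = 0.500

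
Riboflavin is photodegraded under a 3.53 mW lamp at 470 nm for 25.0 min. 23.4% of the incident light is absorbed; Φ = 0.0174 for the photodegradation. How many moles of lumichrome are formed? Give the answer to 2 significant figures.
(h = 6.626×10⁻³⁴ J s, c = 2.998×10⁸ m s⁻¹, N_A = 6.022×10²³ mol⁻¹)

8.5×10⁻⁸ mol

Photon energy at 470 nm: hc/λ = (6.626×10⁻³⁴)(2.998×10⁸)/(470×10⁻⁹) = 4.227×10⁻¹⁹ J.
Energy delivered: (3.53 mW)(1500 s) = 5.295 J.
Photons incident: 5.295 / 4.227×10⁻¹⁹ = 1.253×10¹⁹, i.e. 1.253×10¹⁹/6.022×10²³ = 2.081×10⁻⁵ mol.
Photons absorbed: 0.234 × 2.081×10⁻⁵ = 4.870×10⁻⁶ mol.
Product: Φ × n_abs = 0.0174 × 4.870×10⁻⁶ = 8.474×10⁻⁸ mol.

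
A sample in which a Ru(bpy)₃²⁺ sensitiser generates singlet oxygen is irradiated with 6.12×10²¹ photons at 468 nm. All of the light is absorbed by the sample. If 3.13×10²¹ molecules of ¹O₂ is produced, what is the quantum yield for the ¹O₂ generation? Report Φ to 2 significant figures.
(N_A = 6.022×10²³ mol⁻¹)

Product: 3.13×10²¹ / 6.022×10²³ = 0.005198 mol.
Moles of photons: 6.12×10²¹ / 6.022×10²³ = 0.01016 mol.
Φ = 0.005198 mol / 0.01016 mol photons = 0.51.

Φ = 0.51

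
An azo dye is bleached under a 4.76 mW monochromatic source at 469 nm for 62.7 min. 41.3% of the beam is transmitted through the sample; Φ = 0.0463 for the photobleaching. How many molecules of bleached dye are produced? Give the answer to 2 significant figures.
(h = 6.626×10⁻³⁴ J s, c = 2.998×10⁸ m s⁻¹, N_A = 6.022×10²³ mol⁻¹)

1.1×10¹⁸ molecules

Photon energy at 469 nm: hc/λ = (6.626×10⁻³⁴)(2.998×10⁸)/(469×10⁻⁹) = 4.236×10⁻¹⁹ J.
Energy delivered: (4.76 mW)(3762 s) = 17.91 J.
Photons incident: 17.91 / 4.236×10⁻¹⁹ = 4.228×10¹⁹, i.e. 4.228×10¹⁹/6.022×10²³ = 7.021×10⁻⁵ mol.
Fraction absorbed: 1 − 41.3/100 = 0.5870.
Photons absorbed: 0.5870 × 7.021×10⁻⁵ = 4.121×10⁻⁵ mol.
Product: Φ × n_abs = 0.0463 × 4.121×10⁻⁵ = 1.908×10⁻⁶ mol.
As a count: 1.908×10⁻⁶ × 6.022×10²³ = 1.1×10¹⁸.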